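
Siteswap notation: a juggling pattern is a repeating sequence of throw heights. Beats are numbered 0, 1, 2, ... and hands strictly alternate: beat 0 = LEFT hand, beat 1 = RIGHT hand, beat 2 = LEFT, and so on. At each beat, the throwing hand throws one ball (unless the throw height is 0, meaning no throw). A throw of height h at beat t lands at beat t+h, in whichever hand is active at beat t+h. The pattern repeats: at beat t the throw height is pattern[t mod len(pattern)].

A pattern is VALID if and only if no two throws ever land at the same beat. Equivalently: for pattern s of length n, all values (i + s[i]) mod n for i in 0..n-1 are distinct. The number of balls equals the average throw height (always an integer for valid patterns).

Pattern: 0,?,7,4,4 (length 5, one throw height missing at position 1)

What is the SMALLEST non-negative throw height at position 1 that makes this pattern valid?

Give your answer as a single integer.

Answer: 0

Derivation:
i=0: (0 + 0) mod 5 = 0
i=1: s[i]=? (unknown)
i=2: (2 + 7) mod 5 = 4
i=3: (3 + 4) mod 5 = 2
i=4: (4 + 4) mod 5 = 3
Known residues: [0, 2, 3, 4]; need a permutation of 0..4, so missing residue r = 1
Need (1 + s) mod 5 = 1; smallest s = (1 - 1) mod 5 = 0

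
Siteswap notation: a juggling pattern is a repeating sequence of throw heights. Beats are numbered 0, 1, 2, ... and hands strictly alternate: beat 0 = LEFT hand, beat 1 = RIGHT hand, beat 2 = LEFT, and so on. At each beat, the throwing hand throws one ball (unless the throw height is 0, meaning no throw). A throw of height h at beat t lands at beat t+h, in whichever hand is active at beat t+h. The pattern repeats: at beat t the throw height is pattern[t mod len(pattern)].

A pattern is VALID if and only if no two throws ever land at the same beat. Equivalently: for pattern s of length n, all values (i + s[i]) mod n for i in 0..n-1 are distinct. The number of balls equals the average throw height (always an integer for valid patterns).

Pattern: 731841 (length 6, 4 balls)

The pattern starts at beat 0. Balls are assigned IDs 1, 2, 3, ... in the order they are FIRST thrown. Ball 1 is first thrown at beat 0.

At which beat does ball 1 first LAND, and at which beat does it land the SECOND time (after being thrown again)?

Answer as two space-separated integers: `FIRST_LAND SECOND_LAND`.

Answer: 7 10

Derivation:
Beat 0 (L): throw ball1 h=7 -> lands@7:R; in-air after throw: [b1@7:R]
Beat 1 (R): throw ball2 h=3 -> lands@4:L; in-air after throw: [b2@4:L b1@7:R]
Beat 2 (L): throw ball3 h=1 -> lands@3:R; in-air after throw: [b3@3:R b2@4:L b1@7:R]
Beat 3 (R): throw ball3 h=8 -> lands@11:R; in-air after throw: [b2@4:L b1@7:R b3@11:R]
Beat 4 (L): throw ball2 h=4 -> lands@8:L; in-air after throw: [b1@7:R b2@8:L b3@11:R]
Beat 5 (R): throw ball4 h=1 -> lands@6:L; in-air after throw: [b4@6:L b1@7:R b2@8:L b3@11:R]
Beat 6 (L): throw ball4 h=7 -> lands@13:R; in-air after throw: [b1@7:R b2@8:L b3@11:R b4@13:R]
Beat 7 (R): throw ball1 h=3 -> lands@10:L; in-air after throw: [b2@8:L b1@10:L b3@11:R b4@13:R]
Beat 8 (L): throw ball2 h=1 -> lands@9:R; in-air after throw: [b2@9:R b1@10:L b3@11:R b4@13:R]
Beat 9 (R): throw ball2 h=8 -> lands@17:R; in-air after throw: [b1@10:L b3@11:R b4@13:R b2@17:R]
Beat 10 (L): throw ball1 h=4 -> lands@14:L; in-air after throw: [b3@11:R b4@13:R b1@14:L b2@17:R]
Ball 1: thrown@0 h=7 -> first land @7; rethrown@7 h=3 -> second land @10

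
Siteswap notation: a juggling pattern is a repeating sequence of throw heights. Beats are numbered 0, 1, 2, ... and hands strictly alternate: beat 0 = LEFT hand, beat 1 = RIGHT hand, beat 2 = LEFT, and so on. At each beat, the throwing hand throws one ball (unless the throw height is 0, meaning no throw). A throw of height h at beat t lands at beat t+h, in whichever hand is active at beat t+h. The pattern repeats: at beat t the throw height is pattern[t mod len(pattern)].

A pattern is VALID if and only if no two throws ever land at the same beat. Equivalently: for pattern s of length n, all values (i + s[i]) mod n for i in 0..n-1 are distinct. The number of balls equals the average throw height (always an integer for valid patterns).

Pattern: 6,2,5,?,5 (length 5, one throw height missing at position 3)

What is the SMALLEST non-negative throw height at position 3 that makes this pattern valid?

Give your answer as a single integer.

i=0: (0 + 6) mod 5 = 1
i=1: (1 + 2) mod 5 = 3
i=2: (2 + 5) mod 5 = 2
i=3: s[i]=? (unknown)
i=4: (4 + 5) mod 5 = 4
Known residues: [1, 2, 3, 4]; need a permutation of 0..4, so missing residue r = 0
Need (3 + s) mod 5 = 0; smallest s = (0 - 3) mod 5 = 2

Answer: 2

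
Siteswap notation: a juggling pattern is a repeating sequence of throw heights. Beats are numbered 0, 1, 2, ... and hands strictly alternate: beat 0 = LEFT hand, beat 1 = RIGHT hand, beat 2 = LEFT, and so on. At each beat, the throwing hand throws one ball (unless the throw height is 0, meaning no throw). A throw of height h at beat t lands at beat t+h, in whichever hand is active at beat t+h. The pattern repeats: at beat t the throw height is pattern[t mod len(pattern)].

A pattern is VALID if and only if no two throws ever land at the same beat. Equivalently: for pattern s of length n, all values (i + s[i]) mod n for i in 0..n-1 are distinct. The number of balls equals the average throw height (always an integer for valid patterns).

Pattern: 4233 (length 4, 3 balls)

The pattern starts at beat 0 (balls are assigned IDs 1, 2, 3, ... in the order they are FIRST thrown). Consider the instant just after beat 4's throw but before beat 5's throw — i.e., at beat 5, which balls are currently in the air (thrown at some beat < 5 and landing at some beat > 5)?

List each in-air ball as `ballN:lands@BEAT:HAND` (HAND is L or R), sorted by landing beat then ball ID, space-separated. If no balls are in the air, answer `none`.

Beat 0 (L): throw ball1 h=4 -> lands@4:L; in-air after throw: [b1@4:L]
Beat 1 (R): throw ball2 h=2 -> lands@3:R; in-air after throw: [b2@3:R b1@4:L]
Beat 2 (L): throw ball3 h=3 -> lands@5:R; in-air after throw: [b2@3:R b1@4:L b3@5:R]
Beat 3 (R): throw ball2 h=3 -> lands@6:L; in-air after throw: [b1@4:L b3@5:R b2@6:L]
Beat 4 (L): throw ball1 h=4 -> lands@8:L; in-air after throw: [b3@5:R b2@6:L b1@8:L]
Beat 5 (R): throw ball3 h=2 -> lands@7:R; in-air after throw: [b2@6:L b3@7:R b1@8:L]

Answer: ball2:lands@6:L ball1:lands@8:L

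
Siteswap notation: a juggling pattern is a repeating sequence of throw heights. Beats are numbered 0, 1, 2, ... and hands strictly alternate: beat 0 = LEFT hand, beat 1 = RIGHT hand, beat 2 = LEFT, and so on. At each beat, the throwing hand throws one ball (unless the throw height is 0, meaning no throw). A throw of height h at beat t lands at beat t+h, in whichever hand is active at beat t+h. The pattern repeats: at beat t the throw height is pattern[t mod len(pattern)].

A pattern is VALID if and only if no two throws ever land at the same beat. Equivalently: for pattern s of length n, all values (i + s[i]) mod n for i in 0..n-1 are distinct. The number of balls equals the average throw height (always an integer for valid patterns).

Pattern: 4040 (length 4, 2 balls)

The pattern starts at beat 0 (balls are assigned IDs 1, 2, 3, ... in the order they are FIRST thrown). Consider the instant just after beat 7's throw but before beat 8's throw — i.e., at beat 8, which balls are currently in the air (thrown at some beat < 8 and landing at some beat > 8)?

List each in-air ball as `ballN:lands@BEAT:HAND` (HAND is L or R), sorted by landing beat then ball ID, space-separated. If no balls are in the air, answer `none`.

Beat 0 (L): throw ball1 h=4 -> lands@4:L; in-air after throw: [b1@4:L]
Beat 2 (L): throw ball2 h=4 -> lands@6:L; in-air after throw: [b1@4:L b2@6:L]
Beat 4 (L): throw ball1 h=4 -> lands@8:L; in-air after throw: [b2@6:L b1@8:L]
Beat 6 (L): throw ball2 h=4 -> lands@10:L; in-air after throw: [b1@8:L b2@10:L]
Beat 8 (L): throw ball1 h=4 -> lands@12:L; in-air after throw: [b2@10:L b1@12:L]

Answer: ball2:lands@10:L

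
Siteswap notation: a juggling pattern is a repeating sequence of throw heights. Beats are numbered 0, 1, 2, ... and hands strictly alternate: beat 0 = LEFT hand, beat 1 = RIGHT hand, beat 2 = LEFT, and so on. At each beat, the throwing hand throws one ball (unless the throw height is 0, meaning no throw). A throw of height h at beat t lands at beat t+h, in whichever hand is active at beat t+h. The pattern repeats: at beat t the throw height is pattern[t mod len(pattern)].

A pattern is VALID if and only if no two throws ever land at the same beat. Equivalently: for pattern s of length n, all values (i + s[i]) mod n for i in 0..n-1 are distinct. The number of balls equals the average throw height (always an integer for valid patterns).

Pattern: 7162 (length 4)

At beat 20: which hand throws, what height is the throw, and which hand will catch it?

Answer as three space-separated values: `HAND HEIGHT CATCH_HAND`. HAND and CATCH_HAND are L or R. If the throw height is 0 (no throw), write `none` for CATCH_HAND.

Beat 20: 20 mod 2 = 0, so hand = L
Throw height = pattern[20 mod 4] = pattern[0] = 7
Lands at beat 20+7=27, 27 mod 2 = 1, so catch hand = R

Answer: L 7 R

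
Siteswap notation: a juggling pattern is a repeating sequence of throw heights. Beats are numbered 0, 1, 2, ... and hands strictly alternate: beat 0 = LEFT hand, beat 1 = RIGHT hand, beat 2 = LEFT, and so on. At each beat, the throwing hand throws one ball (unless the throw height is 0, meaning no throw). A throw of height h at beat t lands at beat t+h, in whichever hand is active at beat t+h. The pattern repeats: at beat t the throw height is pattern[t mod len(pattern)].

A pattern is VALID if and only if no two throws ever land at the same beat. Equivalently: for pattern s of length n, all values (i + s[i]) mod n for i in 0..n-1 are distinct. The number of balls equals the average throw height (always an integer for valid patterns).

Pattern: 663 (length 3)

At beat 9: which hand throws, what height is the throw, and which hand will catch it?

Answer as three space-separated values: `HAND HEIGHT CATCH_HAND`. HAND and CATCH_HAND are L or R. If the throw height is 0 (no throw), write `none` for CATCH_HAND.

Beat 9: 9 mod 2 = 1, so hand = R
Throw height = pattern[9 mod 3] = pattern[0] = 6
Lands at beat 9+6=15, 15 mod 2 = 1, so catch hand = R

Answer: R 6 R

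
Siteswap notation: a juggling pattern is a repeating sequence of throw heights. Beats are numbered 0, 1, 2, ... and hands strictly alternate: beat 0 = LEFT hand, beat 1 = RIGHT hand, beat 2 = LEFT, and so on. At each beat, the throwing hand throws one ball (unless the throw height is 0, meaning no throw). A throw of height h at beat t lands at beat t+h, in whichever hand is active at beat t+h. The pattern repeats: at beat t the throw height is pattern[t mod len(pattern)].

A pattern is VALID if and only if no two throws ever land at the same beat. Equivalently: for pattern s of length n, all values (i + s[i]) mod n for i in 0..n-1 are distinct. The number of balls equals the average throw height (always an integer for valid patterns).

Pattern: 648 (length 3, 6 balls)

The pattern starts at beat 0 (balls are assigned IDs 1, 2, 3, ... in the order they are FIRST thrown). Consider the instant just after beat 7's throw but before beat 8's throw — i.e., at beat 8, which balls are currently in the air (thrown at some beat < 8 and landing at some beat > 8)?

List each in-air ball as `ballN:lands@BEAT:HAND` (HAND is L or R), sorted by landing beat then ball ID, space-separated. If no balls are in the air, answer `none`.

Answer: ball4:lands@9:R ball3:lands@10:L ball6:lands@11:R ball1:lands@12:L ball2:lands@13:R

Derivation:
Beat 0 (L): throw ball1 h=6 -> lands@6:L; in-air after throw: [b1@6:L]
Beat 1 (R): throw ball2 h=4 -> lands@5:R; in-air after throw: [b2@5:R b1@6:L]
Beat 2 (L): throw ball3 h=8 -> lands@10:L; in-air after throw: [b2@5:R b1@6:L b3@10:L]
Beat 3 (R): throw ball4 h=6 -> lands@9:R; in-air after throw: [b2@5:R b1@6:L b4@9:R b3@10:L]
Beat 4 (L): throw ball5 h=4 -> lands@8:L; in-air after throw: [b2@5:R b1@6:L b5@8:L b4@9:R b3@10:L]
Beat 5 (R): throw ball2 h=8 -> lands@13:R; in-air after throw: [b1@6:L b5@8:L b4@9:R b3@10:L b2@13:R]
Beat 6 (L): throw ball1 h=6 -> lands@12:L; in-air after throw: [b5@8:L b4@9:R b3@10:L b1@12:L b2@13:R]
Beat 7 (R): throw ball6 h=4 -> lands@11:R; in-air after throw: [b5@8:L b4@9:R b3@10:L b6@11:R b1@12:L b2@13:R]
Beat 8 (L): throw ball5 h=8 -> lands@16:L; in-air after throw: [b4@9:R b3@10:L b6@11:R b1@12:L b2@13:R b5@16:L]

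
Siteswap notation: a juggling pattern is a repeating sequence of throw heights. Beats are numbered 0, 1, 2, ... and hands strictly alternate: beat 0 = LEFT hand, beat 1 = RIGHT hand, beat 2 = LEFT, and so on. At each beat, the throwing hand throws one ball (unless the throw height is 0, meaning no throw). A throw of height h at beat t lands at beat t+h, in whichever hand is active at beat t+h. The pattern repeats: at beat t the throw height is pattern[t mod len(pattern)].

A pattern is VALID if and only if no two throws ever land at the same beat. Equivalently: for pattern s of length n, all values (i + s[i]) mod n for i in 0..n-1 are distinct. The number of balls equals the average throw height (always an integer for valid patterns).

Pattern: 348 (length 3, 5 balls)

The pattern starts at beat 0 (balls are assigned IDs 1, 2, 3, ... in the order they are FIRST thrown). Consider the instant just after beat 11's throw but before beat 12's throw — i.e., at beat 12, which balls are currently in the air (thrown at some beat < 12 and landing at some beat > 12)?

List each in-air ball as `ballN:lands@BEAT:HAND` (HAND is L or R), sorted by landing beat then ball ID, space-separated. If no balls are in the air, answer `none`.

Answer: ball2:lands@13:R ball3:lands@14:L ball4:lands@16:L ball5:lands@19:R

Derivation:
Beat 0 (L): throw ball1 h=3 -> lands@3:R; in-air after throw: [b1@3:R]
Beat 1 (R): throw ball2 h=4 -> lands@5:R; in-air after throw: [b1@3:R b2@5:R]
Beat 2 (L): throw ball3 h=8 -> lands@10:L; in-air after throw: [b1@3:R b2@5:R b3@10:L]
Beat 3 (R): throw ball1 h=3 -> lands@6:L; in-air after throw: [b2@5:R b1@6:L b3@10:L]
Beat 4 (L): throw ball4 h=4 -> lands@8:L; in-air after throw: [b2@5:R b1@6:L b4@8:L b3@10:L]
Beat 5 (R): throw ball2 h=8 -> lands@13:R; in-air after throw: [b1@6:L b4@8:L b3@10:L b2@13:R]
Beat 6 (L): throw ball1 h=3 -> lands@9:R; in-air after throw: [b4@8:L b1@9:R b3@10:L b2@13:R]
Beat 7 (R): throw ball5 h=4 -> lands@11:R; in-air after throw: [b4@8:L b1@9:R b3@10:L b5@11:R b2@13:R]
Beat 8 (L): throw ball4 h=8 -> lands@16:L; in-air after throw: [b1@9:R b3@10:L b5@11:R b2@13:R b4@16:L]
Beat 9 (R): throw ball1 h=3 -> lands@12:L; in-air after throw: [b3@10:L b5@11:R b1@12:L b2@13:R b4@16:L]
Beat 10 (L): throw ball3 h=4 -> lands@14:L; in-air after throw: [b5@11:R b1@12:L b2@13:R b3@14:L b4@16:L]
Beat 11 (R): throw ball5 h=8 -> lands@19:R; in-air after throw: [b1@12:L b2@13:R b3@14:L b4@16:L b5@19:R]
Beat 12 (L): throw ball1 h=3 -> lands@15:R; in-air after throw: [b2@13:R b3@14:L b1@15:R b4@16:L b5@19:R]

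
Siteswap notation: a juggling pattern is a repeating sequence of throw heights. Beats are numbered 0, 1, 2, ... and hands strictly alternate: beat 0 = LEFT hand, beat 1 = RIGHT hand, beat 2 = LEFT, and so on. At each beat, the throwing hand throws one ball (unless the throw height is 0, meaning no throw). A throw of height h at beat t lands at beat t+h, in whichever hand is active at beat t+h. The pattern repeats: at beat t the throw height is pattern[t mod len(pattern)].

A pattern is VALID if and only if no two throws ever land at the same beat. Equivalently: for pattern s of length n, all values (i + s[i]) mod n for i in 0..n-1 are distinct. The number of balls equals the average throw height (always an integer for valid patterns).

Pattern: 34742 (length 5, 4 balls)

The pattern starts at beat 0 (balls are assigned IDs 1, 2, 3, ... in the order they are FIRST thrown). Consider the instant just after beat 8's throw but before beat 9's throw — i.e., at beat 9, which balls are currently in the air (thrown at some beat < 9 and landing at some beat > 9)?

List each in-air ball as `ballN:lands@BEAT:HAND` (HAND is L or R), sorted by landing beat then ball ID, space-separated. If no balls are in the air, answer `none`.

Answer: ball4:lands@10:L ball2:lands@12:L ball1:lands@14:L

Derivation:
Beat 0 (L): throw ball1 h=3 -> lands@3:R; in-air after throw: [b1@3:R]
Beat 1 (R): throw ball2 h=4 -> lands@5:R; in-air after throw: [b1@3:R b2@5:R]
Beat 2 (L): throw ball3 h=7 -> lands@9:R; in-air after throw: [b1@3:R b2@5:R b3@9:R]
Beat 3 (R): throw ball1 h=4 -> lands@7:R; in-air after throw: [b2@5:R b1@7:R b3@9:R]
Beat 4 (L): throw ball4 h=2 -> lands@6:L; in-air after throw: [b2@5:R b4@6:L b1@7:R b3@9:R]
Beat 5 (R): throw ball2 h=3 -> lands@8:L; in-air after throw: [b4@6:L b1@7:R b2@8:L b3@9:R]
Beat 6 (L): throw ball4 h=4 -> lands@10:L; in-air after throw: [b1@7:R b2@8:L b3@9:R b4@10:L]
Beat 7 (R): throw ball1 h=7 -> lands@14:L; in-air after throw: [b2@8:L b3@9:R b4@10:L b1@14:L]
Beat 8 (L): throw ball2 h=4 -> lands@12:L; in-air after throw: [b3@9:R b4@10:L b2@12:L b1@14:L]
Beat 9 (R): throw ball3 h=2 -> lands@11:R; in-air after throw: [b4@10:L b3@11:R b2@12:L b1@14:L]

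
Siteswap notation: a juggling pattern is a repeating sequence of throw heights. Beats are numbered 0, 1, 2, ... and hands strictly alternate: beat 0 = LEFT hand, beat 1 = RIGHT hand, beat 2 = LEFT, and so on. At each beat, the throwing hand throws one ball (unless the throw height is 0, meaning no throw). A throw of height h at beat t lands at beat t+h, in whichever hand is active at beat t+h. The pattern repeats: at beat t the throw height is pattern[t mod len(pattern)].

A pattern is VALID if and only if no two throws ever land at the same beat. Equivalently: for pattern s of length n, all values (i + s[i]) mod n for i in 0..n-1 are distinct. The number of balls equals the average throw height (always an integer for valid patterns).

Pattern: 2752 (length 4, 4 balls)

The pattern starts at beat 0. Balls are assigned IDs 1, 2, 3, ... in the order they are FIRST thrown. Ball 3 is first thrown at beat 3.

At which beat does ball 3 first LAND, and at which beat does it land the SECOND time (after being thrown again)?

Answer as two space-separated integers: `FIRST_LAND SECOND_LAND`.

Answer: 5 12

Derivation:
Beat 0 (L): throw ball1 h=2 -> lands@2:L; in-air after throw: [b1@2:L]
Beat 1 (R): throw ball2 h=7 -> lands@8:L; in-air after throw: [b1@2:L b2@8:L]
Beat 2 (L): throw ball1 h=5 -> lands@7:R; in-air after throw: [b1@7:R b2@8:L]
Beat 3 (R): throw ball3 h=2 -> lands@5:R; in-air after throw: [b3@5:R b1@7:R b2@8:L]
Beat 4 (L): throw ball4 h=2 -> lands@6:L; in-air after throw: [b3@5:R b4@6:L b1@7:R b2@8:L]
Beat 5 (R): throw ball3 h=7 -> lands@12:L; in-air after throw: [b4@6:L b1@7:R b2@8:L b3@12:L]
Beat 6 (L): throw ball4 h=5 -> lands@11:R; in-air after throw: [b1@7:R b2@8:L b4@11:R b3@12:L]
Beat 7 (R): throw ball1 h=2 -> lands@9:R; in-air after throw: [b2@8:L b1@9:R b4@11:R b3@12:L]
Beat 8 (L): throw ball2 h=2 -> lands@10:L; in-air after throw: [b1@9:R b2@10:L b4@11:R b3@12:L]
Beat 9 (R): throw ball1 h=7 -> lands@16:L; in-air after throw: [b2@10:L b4@11:R b3@12:L b1@16:L]
Beat 10 (L): throw ball2 h=5 -> lands@15:R; in-air after throw: [b4@11:R b3@12:L b2@15:R b1@16:L]
Beat 11 (R): throw ball4 h=2 -> lands@13:R; in-air after throw: [b3@12:L b4@13:R b2@15:R b1@16:L]
Beat 12 (L): throw ball3 h=2 -> lands@14:L; in-air after throw: [b4@13:R b3@14:L b2@15:R b1@16:L]
Ball 3: thrown@3 h=2 -> first land @5; rethrown@5 h=7 -> second land @12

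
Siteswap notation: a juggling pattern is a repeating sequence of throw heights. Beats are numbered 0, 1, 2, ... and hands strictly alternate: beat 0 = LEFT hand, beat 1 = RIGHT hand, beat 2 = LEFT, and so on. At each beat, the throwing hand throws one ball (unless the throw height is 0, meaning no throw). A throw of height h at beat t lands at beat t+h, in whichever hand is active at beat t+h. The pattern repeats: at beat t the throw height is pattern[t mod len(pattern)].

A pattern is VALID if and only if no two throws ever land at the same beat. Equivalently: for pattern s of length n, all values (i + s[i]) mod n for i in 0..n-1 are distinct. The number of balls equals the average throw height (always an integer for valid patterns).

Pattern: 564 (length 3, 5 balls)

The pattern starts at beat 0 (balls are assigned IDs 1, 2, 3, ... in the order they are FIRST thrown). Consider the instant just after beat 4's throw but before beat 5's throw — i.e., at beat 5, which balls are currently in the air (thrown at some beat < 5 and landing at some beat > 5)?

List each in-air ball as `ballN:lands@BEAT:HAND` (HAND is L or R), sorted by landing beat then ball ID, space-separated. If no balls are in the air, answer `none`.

Answer: ball3:lands@6:L ball2:lands@7:R ball4:lands@8:L ball5:lands@10:L

Derivation:
Beat 0 (L): throw ball1 h=5 -> lands@5:R; in-air after throw: [b1@5:R]
Beat 1 (R): throw ball2 h=6 -> lands@7:R; in-air after throw: [b1@5:R b2@7:R]
Beat 2 (L): throw ball3 h=4 -> lands@6:L; in-air after throw: [b1@5:R b3@6:L b2@7:R]
Beat 3 (R): throw ball4 h=5 -> lands@8:L; in-air after throw: [b1@5:R b3@6:L b2@7:R b4@8:L]
Beat 4 (L): throw ball5 h=6 -> lands@10:L; in-air after throw: [b1@5:R b3@6:L b2@7:R b4@8:L b5@10:L]
Beat 5 (R): throw ball1 h=4 -> lands@9:R; in-air after throw: [b3@6:L b2@7:R b4@8:L b1@9:R b5@10:L]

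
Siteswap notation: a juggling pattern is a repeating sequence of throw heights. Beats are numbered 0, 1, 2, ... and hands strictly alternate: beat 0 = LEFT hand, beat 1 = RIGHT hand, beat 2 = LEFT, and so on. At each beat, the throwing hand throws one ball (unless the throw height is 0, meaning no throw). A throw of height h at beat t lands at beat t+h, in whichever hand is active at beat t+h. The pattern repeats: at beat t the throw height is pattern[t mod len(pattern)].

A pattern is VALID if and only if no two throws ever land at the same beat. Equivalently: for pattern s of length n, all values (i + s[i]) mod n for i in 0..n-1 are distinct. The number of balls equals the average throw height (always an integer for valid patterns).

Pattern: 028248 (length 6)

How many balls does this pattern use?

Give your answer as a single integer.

Pattern = [0, 2, 8, 2, 4, 8], length n = 6
  position 0: throw height = 0, running sum = 0
  position 1: throw height = 2, running sum = 2
  position 2: throw height = 8, running sum = 10
  position 3: throw height = 2, running sum = 12
  position 4: throw height = 4, running sum = 16
  position 5: throw height = 8, running sum = 24
Total sum = 24; balls = sum / n = 24 / 6 = 4

Answer: 4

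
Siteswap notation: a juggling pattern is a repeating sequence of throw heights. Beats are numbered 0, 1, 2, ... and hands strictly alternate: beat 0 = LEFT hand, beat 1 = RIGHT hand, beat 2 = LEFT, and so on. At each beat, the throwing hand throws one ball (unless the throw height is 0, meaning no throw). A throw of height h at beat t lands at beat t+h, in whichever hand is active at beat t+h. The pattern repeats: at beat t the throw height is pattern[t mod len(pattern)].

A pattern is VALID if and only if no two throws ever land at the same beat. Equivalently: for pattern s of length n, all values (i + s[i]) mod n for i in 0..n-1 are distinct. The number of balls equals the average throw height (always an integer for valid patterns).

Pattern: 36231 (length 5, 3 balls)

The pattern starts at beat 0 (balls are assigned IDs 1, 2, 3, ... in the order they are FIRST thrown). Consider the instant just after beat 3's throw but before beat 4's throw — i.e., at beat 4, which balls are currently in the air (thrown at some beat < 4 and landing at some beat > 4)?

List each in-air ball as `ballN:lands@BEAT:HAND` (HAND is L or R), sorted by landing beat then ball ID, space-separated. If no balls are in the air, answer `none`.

Beat 0 (L): throw ball1 h=3 -> lands@3:R; in-air after throw: [b1@3:R]
Beat 1 (R): throw ball2 h=6 -> lands@7:R; in-air after throw: [b1@3:R b2@7:R]
Beat 2 (L): throw ball3 h=2 -> lands@4:L; in-air after throw: [b1@3:R b3@4:L b2@7:R]
Beat 3 (R): throw ball1 h=3 -> lands@6:L; in-air after throw: [b3@4:L b1@6:L b2@7:R]
Beat 4 (L): throw ball3 h=1 -> lands@5:R; in-air after throw: [b3@5:R b1@6:L b2@7:R]

Answer: ball1:lands@6:L ball2:lands@7:R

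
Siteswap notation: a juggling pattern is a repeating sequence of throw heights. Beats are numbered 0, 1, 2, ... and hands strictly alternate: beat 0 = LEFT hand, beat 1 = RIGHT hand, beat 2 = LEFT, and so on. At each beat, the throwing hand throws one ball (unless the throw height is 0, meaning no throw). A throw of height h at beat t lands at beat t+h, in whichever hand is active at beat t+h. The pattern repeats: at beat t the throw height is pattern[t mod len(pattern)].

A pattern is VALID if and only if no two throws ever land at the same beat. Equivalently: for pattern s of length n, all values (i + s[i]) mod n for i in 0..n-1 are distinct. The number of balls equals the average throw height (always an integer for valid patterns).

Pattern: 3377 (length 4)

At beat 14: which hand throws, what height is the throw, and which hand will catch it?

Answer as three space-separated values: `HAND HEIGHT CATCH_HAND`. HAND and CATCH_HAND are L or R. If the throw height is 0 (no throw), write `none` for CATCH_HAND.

Beat 14: 14 mod 2 = 0, so hand = L
Throw height = pattern[14 mod 4] = pattern[2] = 7
Lands at beat 14+7=21, 21 mod 2 = 1, so catch hand = R

Answer: L 7 R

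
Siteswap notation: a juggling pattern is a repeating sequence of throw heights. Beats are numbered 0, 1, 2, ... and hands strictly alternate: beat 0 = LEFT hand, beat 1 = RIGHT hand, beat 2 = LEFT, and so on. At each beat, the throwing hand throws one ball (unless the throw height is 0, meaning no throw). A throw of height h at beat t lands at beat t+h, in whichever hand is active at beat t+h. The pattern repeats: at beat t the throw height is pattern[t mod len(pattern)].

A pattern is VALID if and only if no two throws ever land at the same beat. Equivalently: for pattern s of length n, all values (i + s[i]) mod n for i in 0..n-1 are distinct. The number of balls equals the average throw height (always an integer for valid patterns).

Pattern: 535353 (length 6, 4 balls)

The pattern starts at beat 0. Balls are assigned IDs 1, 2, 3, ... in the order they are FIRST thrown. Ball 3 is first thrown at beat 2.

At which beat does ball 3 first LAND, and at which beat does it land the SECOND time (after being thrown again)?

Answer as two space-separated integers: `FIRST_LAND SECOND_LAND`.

Answer: 7 10

Derivation:
Beat 0 (L): throw ball1 h=5 -> lands@5:R; in-air after throw: [b1@5:R]
Beat 1 (R): throw ball2 h=3 -> lands@4:L; in-air after throw: [b2@4:L b1@5:R]
Beat 2 (L): throw ball3 h=5 -> lands@7:R; in-air after throw: [b2@4:L b1@5:R b3@7:R]
Beat 3 (R): throw ball4 h=3 -> lands@6:L; in-air after throw: [b2@4:L b1@5:R b4@6:L b3@7:R]
Beat 4 (L): throw ball2 h=5 -> lands@9:R; in-air after throw: [b1@5:R b4@6:L b3@7:R b2@9:R]
Beat 5 (R): throw ball1 h=3 -> lands@8:L; in-air after throw: [b4@6:L b3@7:R b1@8:L b2@9:R]
Beat 6 (L): throw ball4 h=5 -> lands@11:R; in-air after throw: [b3@7:R b1@8:L b2@9:R b4@11:R]
Beat 7 (R): throw ball3 h=3 -> lands@10:L; in-air after throw: [b1@8:L b2@9:R b3@10:L b4@11:R]
Beat 8 (L): throw ball1 h=5 -> lands@13:R; in-air after throw: [b2@9:R b3@10:L b4@11:R b1@13:R]
Beat 9 (R): throw ball2 h=3 -> lands@12:L; in-air after throw: [b3@10:L b4@11:R b2@12:L b1@13:R]
Beat 10 (L): throw ball3 h=5 -> lands@15:R; in-air after throw: [b4@11:R b2@12:L b1@13:R b3@15:R]
Ball 3: thrown@2 h=5 -> first land @7; rethrown@7 h=3 -> second land @10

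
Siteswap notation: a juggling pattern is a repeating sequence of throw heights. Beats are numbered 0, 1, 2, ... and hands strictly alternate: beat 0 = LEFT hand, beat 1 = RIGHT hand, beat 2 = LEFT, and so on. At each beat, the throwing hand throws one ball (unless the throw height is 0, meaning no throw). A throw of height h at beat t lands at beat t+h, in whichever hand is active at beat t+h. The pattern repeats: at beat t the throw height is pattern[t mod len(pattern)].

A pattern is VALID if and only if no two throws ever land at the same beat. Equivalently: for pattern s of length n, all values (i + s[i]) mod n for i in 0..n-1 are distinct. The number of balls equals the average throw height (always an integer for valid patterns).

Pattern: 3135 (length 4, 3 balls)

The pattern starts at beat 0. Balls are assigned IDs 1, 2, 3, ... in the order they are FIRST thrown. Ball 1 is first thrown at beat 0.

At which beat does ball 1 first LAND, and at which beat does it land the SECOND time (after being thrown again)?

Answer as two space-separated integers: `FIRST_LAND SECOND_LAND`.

Answer: 3 8

Derivation:
Beat 0 (L): throw ball1 h=3 -> lands@3:R; in-air after throw: [b1@3:R]
Beat 1 (R): throw ball2 h=1 -> lands@2:L; in-air after throw: [b2@2:L b1@3:R]
Beat 2 (L): throw ball2 h=3 -> lands@5:R; in-air after throw: [b1@3:R b2@5:R]
Beat 3 (R): throw ball1 h=5 -> lands@8:L; in-air after throw: [b2@5:R b1@8:L]
Beat 4 (L): throw ball3 h=3 -> lands@7:R; in-air after throw: [b2@5:R b3@7:R b1@8:L]
Beat 5 (R): throw ball2 h=1 -> lands@6:L; in-air after throw: [b2@6:L b3@7:R b1@8:L]
Beat 6 (L): throw ball2 h=3 -> lands@9:R; in-air after throw: [b3@7:R b1@8:L b2@9:R]
Beat 7 (R): throw ball3 h=5 -> lands@12:L; in-air after throw: [b1@8:L b2@9:R b3@12:L]
Beat 8 (L): throw ball1 h=3 -> lands@11:R; in-air after throw: [b2@9:R b1@11:R b3@12:L]
Ball 1: thrown@0 h=3 -> first land @3; rethrown@3 h=5 -> second land @8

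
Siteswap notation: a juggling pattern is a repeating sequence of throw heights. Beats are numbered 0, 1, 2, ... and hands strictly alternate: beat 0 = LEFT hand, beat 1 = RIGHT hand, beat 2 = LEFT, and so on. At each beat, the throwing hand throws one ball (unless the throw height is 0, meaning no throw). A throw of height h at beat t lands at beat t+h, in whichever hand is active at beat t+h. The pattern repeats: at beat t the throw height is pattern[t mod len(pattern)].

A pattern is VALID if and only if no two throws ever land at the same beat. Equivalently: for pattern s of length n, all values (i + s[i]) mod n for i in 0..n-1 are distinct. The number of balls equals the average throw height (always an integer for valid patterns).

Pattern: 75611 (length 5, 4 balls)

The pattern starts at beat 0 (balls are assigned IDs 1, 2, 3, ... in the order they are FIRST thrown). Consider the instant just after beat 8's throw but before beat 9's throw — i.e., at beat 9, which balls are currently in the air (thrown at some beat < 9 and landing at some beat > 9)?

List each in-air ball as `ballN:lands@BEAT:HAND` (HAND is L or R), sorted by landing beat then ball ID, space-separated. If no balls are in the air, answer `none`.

Beat 0 (L): throw ball1 h=7 -> lands@7:R; in-air after throw: [b1@7:R]
Beat 1 (R): throw ball2 h=5 -> lands@6:L; in-air after throw: [b2@6:L b1@7:R]
Beat 2 (L): throw ball3 h=6 -> lands@8:L; in-air after throw: [b2@6:L b1@7:R b3@8:L]
Beat 3 (R): throw ball4 h=1 -> lands@4:L; in-air after throw: [b4@4:L b2@6:L b1@7:R b3@8:L]
Beat 4 (L): throw ball4 h=1 -> lands@5:R; in-air after throw: [b4@5:R b2@6:L b1@7:R b3@8:L]
Beat 5 (R): throw ball4 h=7 -> lands@12:L; in-air after throw: [b2@6:L b1@7:R b3@8:L b4@12:L]
Beat 6 (L): throw ball2 h=5 -> lands@11:R; in-air after throw: [b1@7:R b3@8:L b2@11:R b4@12:L]
Beat 7 (R): throw ball1 h=6 -> lands@13:R; in-air after throw: [b3@8:L b2@11:R b4@12:L b1@13:R]
Beat 8 (L): throw ball3 h=1 -> lands@9:R; in-air after throw: [b3@9:R b2@11:R b4@12:L b1@13:R]
Beat 9 (R): throw ball3 h=1 -> lands@10:L; in-air after throw: [b3@10:L b2@11:R b4@12:L b1@13:R]

Answer: ball2:lands@11:R ball4:lands@12:L ball1:lands@13:R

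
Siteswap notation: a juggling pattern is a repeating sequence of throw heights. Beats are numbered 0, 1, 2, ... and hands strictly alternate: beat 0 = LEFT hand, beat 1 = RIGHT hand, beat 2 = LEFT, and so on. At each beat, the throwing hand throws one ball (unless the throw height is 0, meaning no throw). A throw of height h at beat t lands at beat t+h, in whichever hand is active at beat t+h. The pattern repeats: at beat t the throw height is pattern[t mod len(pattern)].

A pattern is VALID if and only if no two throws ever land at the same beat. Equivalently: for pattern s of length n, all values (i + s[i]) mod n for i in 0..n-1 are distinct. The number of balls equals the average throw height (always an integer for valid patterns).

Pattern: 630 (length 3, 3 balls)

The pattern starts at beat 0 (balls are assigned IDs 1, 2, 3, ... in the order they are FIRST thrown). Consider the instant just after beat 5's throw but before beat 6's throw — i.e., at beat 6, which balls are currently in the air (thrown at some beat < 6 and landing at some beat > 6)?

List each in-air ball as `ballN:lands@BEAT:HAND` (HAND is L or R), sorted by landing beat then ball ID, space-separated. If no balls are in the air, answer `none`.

Beat 0 (L): throw ball1 h=6 -> lands@6:L; in-air after throw: [b1@6:L]
Beat 1 (R): throw ball2 h=3 -> lands@4:L; in-air after throw: [b2@4:L b1@6:L]
Beat 3 (R): throw ball3 h=6 -> lands@9:R; in-air after throw: [b2@4:L b1@6:L b3@9:R]
Beat 4 (L): throw ball2 h=3 -> lands@7:R; in-air after throw: [b1@6:L b2@7:R b3@9:R]
Beat 6 (L): throw ball1 h=6 -> lands@12:L; in-air after throw: [b2@7:R b3@9:R b1@12:L]

Answer: ball2:lands@7:R ball3:lands@9:R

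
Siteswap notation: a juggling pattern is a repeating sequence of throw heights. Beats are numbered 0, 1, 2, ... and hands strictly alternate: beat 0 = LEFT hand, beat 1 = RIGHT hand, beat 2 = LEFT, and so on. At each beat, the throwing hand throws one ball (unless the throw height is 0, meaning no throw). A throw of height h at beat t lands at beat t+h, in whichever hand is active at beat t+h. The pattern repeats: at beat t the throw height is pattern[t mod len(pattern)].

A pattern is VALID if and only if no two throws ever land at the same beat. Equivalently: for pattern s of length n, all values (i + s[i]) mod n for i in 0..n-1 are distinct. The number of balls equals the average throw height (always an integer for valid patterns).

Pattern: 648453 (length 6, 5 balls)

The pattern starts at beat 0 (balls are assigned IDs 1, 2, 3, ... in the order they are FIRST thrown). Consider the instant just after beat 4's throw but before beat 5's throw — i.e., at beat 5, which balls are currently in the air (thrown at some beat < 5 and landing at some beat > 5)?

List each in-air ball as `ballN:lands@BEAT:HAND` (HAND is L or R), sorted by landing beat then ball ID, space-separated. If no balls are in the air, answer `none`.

Beat 0 (L): throw ball1 h=6 -> lands@6:L; in-air after throw: [b1@6:L]
Beat 1 (R): throw ball2 h=4 -> lands@5:R; in-air after throw: [b2@5:R b1@6:L]
Beat 2 (L): throw ball3 h=8 -> lands@10:L; in-air after throw: [b2@5:R b1@6:L b3@10:L]
Beat 3 (R): throw ball4 h=4 -> lands@7:R; in-air after throw: [b2@5:R b1@6:L b4@7:R b3@10:L]
Beat 4 (L): throw ball5 h=5 -> lands@9:R; in-air after throw: [b2@5:R b1@6:L b4@7:R b5@9:R b3@10:L]
Beat 5 (R): throw ball2 h=3 -> lands@8:L; in-air after throw: [b1@6:L b4@7:R b2@8:L b5@9:R b3@10:L]

Answer: ball1:lands@6:L ball4:lands@7:R ball5:lands@9:R ball3:lands@10:L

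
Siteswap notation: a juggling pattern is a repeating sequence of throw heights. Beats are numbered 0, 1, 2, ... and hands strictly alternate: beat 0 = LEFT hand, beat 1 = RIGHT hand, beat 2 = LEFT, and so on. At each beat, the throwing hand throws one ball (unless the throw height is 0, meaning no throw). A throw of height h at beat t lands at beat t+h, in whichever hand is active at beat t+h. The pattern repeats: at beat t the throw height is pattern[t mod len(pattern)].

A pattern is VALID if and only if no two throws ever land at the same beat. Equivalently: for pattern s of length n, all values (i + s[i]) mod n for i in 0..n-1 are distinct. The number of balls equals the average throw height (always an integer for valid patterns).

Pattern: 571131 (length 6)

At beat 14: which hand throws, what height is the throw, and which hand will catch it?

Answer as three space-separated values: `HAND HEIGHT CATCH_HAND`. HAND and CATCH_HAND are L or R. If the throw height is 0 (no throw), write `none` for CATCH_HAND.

Beat 14: 14 mod 2 = 0, so hand = L
Throw height = pattern[14 mod 6] = pattern[2] = 1
Lands at beat 14+1=15, 15 mod 2 = 1, so catch hand = R

Answer: L 1 R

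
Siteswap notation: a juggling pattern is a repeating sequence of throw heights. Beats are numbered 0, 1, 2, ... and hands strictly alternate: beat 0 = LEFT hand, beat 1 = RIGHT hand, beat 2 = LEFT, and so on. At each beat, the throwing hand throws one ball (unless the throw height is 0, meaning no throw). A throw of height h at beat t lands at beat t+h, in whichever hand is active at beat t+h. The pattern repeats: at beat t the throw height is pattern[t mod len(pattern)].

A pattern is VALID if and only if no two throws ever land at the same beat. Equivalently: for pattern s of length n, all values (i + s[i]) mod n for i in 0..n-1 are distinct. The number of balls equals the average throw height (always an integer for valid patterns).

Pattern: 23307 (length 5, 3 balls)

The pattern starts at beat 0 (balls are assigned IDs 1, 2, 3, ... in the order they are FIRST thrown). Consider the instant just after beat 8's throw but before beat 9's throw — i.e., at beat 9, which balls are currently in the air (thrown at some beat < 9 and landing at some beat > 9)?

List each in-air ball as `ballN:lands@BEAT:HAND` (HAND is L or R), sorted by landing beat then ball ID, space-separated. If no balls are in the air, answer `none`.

Beat 0 (L): throw ball1 h=2 -> lands@2:L; in-air after throw: [b1@2:L]
Beat 1 (R): throw ball2 h=3 -> lands@4:L; in-air after throw: [b1@2:L b2@4:L]
Beat 2 (L): throw ball1 h=3 -> lands@5:R; in-air after throw: [b2@4:L b1@5:R]
Beat 4 (L): throw ball2 h=7 -> lands@11:R; in-air after throw: [b1@5:R b2@11:R]
Beat 5 (R): throw ball1 h=2 -> lands@7:R; in-air after throw: [b1@7:R b2@11:R]
Beat 6 (L): throw ball3 h=3 -> lands@9:R; in-air after throw: [b1@7:R b3@9:R b2@11:R]
Beat 7 (R): throw ball1 h=3 -> lands@10:L; in-air after throw: [b3@9:R b1@10:L b2@11:R]
Beat 9 (R): throw ball3 h=7 -> lands@16:L; in-air after throw: [b1@10:L b2@11:R b3@16:L]

Answer: ball1:lands@10:L ball2:lands@11:R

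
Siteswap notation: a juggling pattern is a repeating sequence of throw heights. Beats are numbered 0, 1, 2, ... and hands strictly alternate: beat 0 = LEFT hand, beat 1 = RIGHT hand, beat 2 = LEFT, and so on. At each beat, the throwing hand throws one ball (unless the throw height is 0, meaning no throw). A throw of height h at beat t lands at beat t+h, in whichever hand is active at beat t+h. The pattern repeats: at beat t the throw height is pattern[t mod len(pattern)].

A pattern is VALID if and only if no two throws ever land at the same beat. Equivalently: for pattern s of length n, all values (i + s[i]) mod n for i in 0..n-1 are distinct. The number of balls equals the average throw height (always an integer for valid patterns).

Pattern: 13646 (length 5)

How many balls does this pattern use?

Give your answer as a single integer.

Answer: 4

Derivation:
Pattern = [1, 3, 6, 4, 6], length n = 5
  position 0: throw height = 1, running sum = 1
  position 1: throw height = 3, running sum = 4
  position 2: throw height = 6, running sum = 10
  position 3: throw height = 4, running sum = 14
  position 4: throw height = 6, running sum = 20
Total sum = 20; balls = sum / n = 20 / 5 = 4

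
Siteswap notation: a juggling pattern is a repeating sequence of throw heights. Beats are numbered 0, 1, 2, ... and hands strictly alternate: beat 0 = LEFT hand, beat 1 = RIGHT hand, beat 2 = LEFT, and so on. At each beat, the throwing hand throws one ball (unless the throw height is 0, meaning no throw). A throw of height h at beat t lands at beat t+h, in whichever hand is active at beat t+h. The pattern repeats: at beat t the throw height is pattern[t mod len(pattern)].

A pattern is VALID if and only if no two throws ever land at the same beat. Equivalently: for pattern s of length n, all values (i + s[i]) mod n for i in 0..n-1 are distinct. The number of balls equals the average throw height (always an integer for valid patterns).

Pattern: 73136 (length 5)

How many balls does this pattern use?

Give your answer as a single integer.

Answer: 4

Derivation:
Pattern = [7, 3, 1, 3, 6], length n = 5
  position 0: throw height = 7, running sum = 7
  position 1: throw height = 3, running sum = 10
  position 2: throw height = 1, running sum = 11
  position 3: throw height = 3, running sum = 14
  position 4: throw height = 6, running sum = 20
Total sum = 20; balls = sum / n = 20 / 5 = 4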